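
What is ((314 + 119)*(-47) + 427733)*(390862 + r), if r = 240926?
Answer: 257379059016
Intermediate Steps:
((314 + 119)*(-47) + 427733)*(390862 + r) = ((314 + 119)*(-47) + 427733)*(390862 + 240926) = (433*(-47) + 427733)*631788 = (-20351 + 427733)*631788 = 407382*631788 = 257379059016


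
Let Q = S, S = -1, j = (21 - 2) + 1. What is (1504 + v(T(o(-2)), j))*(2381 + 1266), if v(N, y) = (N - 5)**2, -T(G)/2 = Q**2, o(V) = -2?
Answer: 5663791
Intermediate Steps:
j = 20 (j = 19 + 1 = 20)
Q = -1
T(G) = -2 (T(G) = -2*(-1)**2 = -2*1 = -2)
v(N, y) = (-5 + N)**2
(1504 + v(T(o(-2)), j))*(2381 + 1266) = (1504 + (-5 - 2)**2)*(2381 + 1266) = (1504 + (-7)**2)*3647 = (1504 + 49)*3647 = 1553*3647 = 5663791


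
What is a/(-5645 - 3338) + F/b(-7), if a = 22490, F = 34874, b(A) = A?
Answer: -3444292/691 ≈ -4984.5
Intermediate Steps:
a/(-5645 - 3338) + F/b(-7) = 22490/(-5645 - 3338) + 34874/(-7) = 22490/(-8983) + 34874*(-⅐) = 22490*(-1/8983) - 4982 = -1730/691 - 4982 = -3444292/691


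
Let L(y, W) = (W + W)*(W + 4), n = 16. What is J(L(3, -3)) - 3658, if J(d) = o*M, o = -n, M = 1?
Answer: -3674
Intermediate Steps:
L(y, W) = 2*W*(4 + W) (L(y, W) = (2*W)*(4 + W) = 2*W*(4 + W))
o = -16 (o = -1*16 = -16)
J(d) = -16 (J(d) = -16*1 = -16)
J(L(3, -3)) - 3658 = -16 - 3658 = -3674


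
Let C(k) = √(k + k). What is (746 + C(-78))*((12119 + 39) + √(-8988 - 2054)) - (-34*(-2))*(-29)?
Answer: 1972 + 2*(373 + I*√39)*(12158 + I*√11042) ≈ 9.0705e+6 + 2.3024e+5*I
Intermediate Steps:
C(k) = √2*√k (C(k) = √(2*k) = √2*√k)
(746 + C(-78))*((12119 + 39) + √(-8988 - 2054)) - (-34*(-2))*(-29) = (746 + √2*√(-78))*((12119 + 39) + √(-8988 - 2054)) - (-34*(-2))*(-29) = (746 + √2*(I*√78))*(12158 + √(-11042)) - 68*(-29) = (746 + 2*I*√39)*(12158 + I*√11042) - 1*(-1972) = (746 + 2*I*√39)*(12158 + I*√11042) + 1972 = 1972 + (746 + 2*I*√39)*(12158 + I*√11042)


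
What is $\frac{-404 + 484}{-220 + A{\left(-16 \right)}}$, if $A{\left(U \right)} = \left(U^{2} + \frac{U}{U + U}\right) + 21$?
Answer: $\frac{32}{23} \approx 1.3913$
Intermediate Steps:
$A{\left(U \right)} = \frac{43}{2} + U^{2}$ ($A{\left(U \right)} = \left(U^{2} + \frac{U}{2 U}\right) + 21 = \left(U^{2} + \frac{1}{2 U} U\right) + 21 = \left(U^{2} + \frac{1}{2}\right) + 21 = \left(\frac{1}{2} + U^{2}\right) + 21 = \frac{43}{2} + U^{2}$)
$\frac{-404 + 484}{-220 + A{\left(-16 \right)}} = \frac{-404 + 484}{-220 + \left(\frac{43}{2} + \left(-16\right)^{2}\right)} = \frac{80}{-220 + \left(\frac{43}{2} + 256\right)} = \frac{80}{-220 + \frac{555}{2}} = \frac{80}{\frac{115}{2}} = 80 \cdot \frac{2}{115} = \frac{32}{23}$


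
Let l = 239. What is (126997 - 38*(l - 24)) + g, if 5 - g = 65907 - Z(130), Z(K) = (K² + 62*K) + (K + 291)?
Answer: 78306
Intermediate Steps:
Z(K) = 291 + K² + 63*K (Z(K) = (K² + 62*K) + (291 + K) = 291 + K² + 63*K)
g = -40521 (g = 5 - (65907 - (291 + 130² + 63*130)) = 5 - (65907 - (291 + 16900 + 8190)) = 5 - (65907 - 1*25381) = 5 - (65907 - 25381) = 5 - 1*40526 = 5 - 40526 = -40521)
(126997 - 38*(l - 24)) + g = (126997 - 38*(239 - 24)) - 40521 = (126997 - 38*215) - 40521 = (126997 - 8170) - 40521 = 118827 - 40521 = 78306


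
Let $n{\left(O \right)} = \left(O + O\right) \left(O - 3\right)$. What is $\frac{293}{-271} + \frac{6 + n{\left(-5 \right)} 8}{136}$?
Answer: $\frac{3977}{1084} \approx 3.6688$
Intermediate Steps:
$n{\left(O \right)} = 2 O \left(-3 + O\right)$
$\frac{293}{-271} + \frac{6 + n{\left(-5 \right)} 8}{136} = \frac{293}{-271} + \frac{6 + 2 \left(-5\right) \left(-3 - 5\right) 8}{136} = 293 \left(- \frac{1}{271}\right) + \left(6 + 2 \left(-5\right) \left(-8\right) 8\right) \frac{1}{136} = - \frac{293}{271} + \left(6 + 80 \cdot 8\right) \frac{1}{136} = - \frac{293}{271} + \left(6 + 640\right) \frac{1}{136} = - \frac{293}{271} + 646 \cdot \frac{1}{136} = - \frac{293}{271} + \frac{19}{4} = \frac{3977}{1084}$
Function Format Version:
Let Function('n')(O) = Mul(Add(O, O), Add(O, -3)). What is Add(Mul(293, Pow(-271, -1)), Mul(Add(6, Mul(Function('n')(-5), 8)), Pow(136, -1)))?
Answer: Rational(3977, 1084) ≈ 3.6688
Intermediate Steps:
Function('n')(O) = Mul(2, O, Add(-3, O)) (Function('n')(O) = Mul(Mul(2, O), Add(-3, O)) = Mul(2, O, Add(-3, O)))
Add(Mul(293, Pow(-271, -1)), Mul(Add(6, Mul(Function('n')(-5), 8)), Pow(136, -1))) = Add(Mul(293, Pow(-271, -1)), Mul(Add(6, Mul(Mul(2, -5, Add(-3, -5)), 8)), Pow(136, -1))) = Add(Mul(293, Rational(-1, 271)), Mul(Add(6, Mul(Mul(2, -5, -8), 8)), Rational(1, 136))) = Add(Rational(-293, 271), Mul(Add(6, Mul(80, 8)), Rational(1, 136))) = Add(Rational(-293, 271), Mul(Add(6, 640), Rational(1, 136))) = Add(Rational(-293, 271), Mul(646, Rational(1, 136))) = Add(Rational(-293, 271), Rational(19, 4)) = Rational(3977, 1084)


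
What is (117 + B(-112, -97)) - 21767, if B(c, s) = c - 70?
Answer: -21832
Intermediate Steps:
B(c, s) = -70 + c
(117 + B(-112, -97)) - 21767 = (117 + (-70 - 112)) - 21767 = (117 - 182) - 21767 = -65 - 21767 = -21832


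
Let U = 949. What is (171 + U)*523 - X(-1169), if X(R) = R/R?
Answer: 585759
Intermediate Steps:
X(R) = 1
(171 + U)*523 - X(-1169) = (171 + 949)*523 - 1*1 = 1120*523 - 1 = 585760 - 1 = 585759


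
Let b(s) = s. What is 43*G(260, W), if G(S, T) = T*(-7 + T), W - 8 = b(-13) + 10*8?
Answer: 219300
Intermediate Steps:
W = 75 (W = 8 + (-13 + 10*8) = 8 + (-13 + 80) = 8 + 67 = 75)
43*G(260, W) = 43*(75*(-7 + 75)) = 43*(75*68) = 43*5100 = 219300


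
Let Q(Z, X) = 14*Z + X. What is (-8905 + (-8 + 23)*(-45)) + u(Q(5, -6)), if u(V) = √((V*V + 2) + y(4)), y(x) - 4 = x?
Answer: -9580 + √4106 ≈ -9515.9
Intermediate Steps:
Q(Z, X) = X + 14*Z
y(x) = 4 + x
u(V) = √(10 + V²) (u(V) = √((V*V + 2) + (4 + 4)) = √((V² + 2) + 8) = √((2 + V²) + 8) = √(10 + V²))
(-8905 + (-8 + 23)*(-45)) + u(Q(5, -6)) = (-8905 + (-8 + 23)*(-45)) + √(10 + (-6 + 14*5)²) = (-8905 + 15*(-45)) + √(10 + (-6 + 70)²) = (-8905 - 675) + √(10 + 64²) = -9580 + √(10 + 4096) = -9580 + √4106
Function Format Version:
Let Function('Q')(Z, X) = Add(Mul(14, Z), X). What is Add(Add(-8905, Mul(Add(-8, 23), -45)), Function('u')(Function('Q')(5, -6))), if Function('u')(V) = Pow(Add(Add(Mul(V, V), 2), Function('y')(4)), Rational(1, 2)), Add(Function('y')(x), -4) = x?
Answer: Add(-9580, Pow(4106, Rational(1, 2))) ≈ -9515.9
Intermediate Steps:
Function('Q')(Z, X) = Add(X, Mul(14, Z))
Function('y')(x) = Add(4, x)
Function('u')(V) = Pow(Add(10, Pow(V, 2)), Rational(1, 2)) (Function('u')(V) = Pow(Add(Add(Mul(V, V), 2), Add(4, 4)), Rational(1, 2)) = Pow(Add(Add(Pow(V, 2), 2), 8), Rational(1, 2)) = Pow(Add(Add(2, Pow(V, 2)), 8), Rational(1, 2)) = Pow(Add(10, Pow(V, 2)), Rational(1, 2)))
Add(Add(-8905, Mul(Add(-8, 23), -45)), Function('u')(Function('Q')(5, -6))) = Add(Add(-8905, Mul(Add(-8, 23), -45)), Pow(Add(10, Pow(Add(-6, Mul(14, 5)), 2)), Rational(1, 2))) = Add(Add(-8905, Mul(15, -45)), Pow(Add(10, Pow(Add(-6, 70), 2)), Rational(1, 2))) = Add(Add(-8905, -675), Pow(Add(10, Pow(64, 2)), Rational(1, 2))) = Add(-9580, Pow(Add(10, 4096), Rational(1, 2))) = Add(-9580, Pow(4106, Rational(1, 2)))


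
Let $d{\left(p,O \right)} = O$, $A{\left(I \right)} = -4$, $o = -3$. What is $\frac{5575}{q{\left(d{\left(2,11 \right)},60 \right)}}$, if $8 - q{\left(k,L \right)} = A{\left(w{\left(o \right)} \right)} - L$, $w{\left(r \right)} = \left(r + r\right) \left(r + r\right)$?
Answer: $\frac{5575}{72} \approx 77.431$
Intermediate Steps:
$w{\left(r \right)} = 4 r^{2}$ ($w{\left(r \right)} = 2 r 2 r = 4 r^{2}$)
$q{\left(k,L \right)} = 12 + L$ ($q{\left(k,L \right)} = 8 - \left(-4 - L\right) = 8 + \left(4 + L\right) = 12 + L$)
$\frac{5575}{q{\left(d{\left(2,11 \right)},60 \right)}} = \frac{5575}{12 + 60} = \frac{5575}{72}$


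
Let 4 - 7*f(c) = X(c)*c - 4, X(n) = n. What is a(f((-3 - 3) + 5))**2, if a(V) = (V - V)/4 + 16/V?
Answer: 256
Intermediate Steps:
f(c) = 8/7 - c**2/7 (f(c) = 4/7 - (c*c - 4)/7 = 4/7 - (c**2 - 4)/7 = 4/7 - (-4 + c**2)/7 = 4/7 + (4/7 - c**2/7) = 8/7 - c**2/7)
a(V) = 16/V (a(V) = 0*(1/4) + 16/V = 0 + 16/V = 16/V)
a(f((-3 - 3) + 5))**2 = (16/(8/7 - ((-3 - 3) + 5)**2/7))**2 = (16/(8/7 - (-6 + 5)**2/7))**2 = (16/(8/7 - 1/7*(-1)**2))**2 = (16/(8/7 - 1/7*1))**2 = (16/(8/7 - 1/7))**2 = (16/1)**2 = (16*1)**2 = 16**2 = 256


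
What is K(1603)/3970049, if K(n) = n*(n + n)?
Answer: 5139218/3970049 ≈ 1.2945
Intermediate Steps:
K(n) = 2*n² (K(n) = n*(2*n) = 2*n²)
K(1603)/3970049 = (2*1603²)/3970049 = (2*2569609)*(1/3970049) = 5139218*(1/3970049) = 5139218/3970049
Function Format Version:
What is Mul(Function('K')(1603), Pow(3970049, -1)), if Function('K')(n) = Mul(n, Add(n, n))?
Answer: Rational(5139218, 3970049) ≈ 1.2945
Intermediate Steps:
Function('K')(n) = Mul(2, Pow(n, 2)) (Function('K')(n) = Mul(n, Mul(2, n)) = Mul(2, Pow(n, 2)))
Mul(Function('K')(1603), Pow(3970049, -1)) = Mul(Mul(2, Pow(1603, 2)), Pow(3970049, -1)) = Mul(Mul(2, 2569609), Rational(1, 3970049)) = Mul(5139218, Rational(1, 3970049)) = Rational(5139218, 3970049)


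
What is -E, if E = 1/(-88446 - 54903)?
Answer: 1/143349 ≈ 6.9760e-6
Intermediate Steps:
E = -1/143349 (E = 1/(-143349) = -1/143349 ≈ -6.9760e-6)
-E = -1*(-1/143349) = 1/143349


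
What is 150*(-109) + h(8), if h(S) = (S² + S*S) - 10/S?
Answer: -64893/4 ≈ -16223.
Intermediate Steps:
h(S) = -10/S + 2*S² (h(S) = (S² + S²) - 10/S = 2*S² - 10/S = -10/S + 2*S²)
150*(-109) + h(8) = 150*(-109) + 2*(-5 + 8³)/8 = -16350 + 2*(⅛)*(-5 + 512) = -16350 + 2*(⅛)*507 = -16350 + 507/4 = -64893/4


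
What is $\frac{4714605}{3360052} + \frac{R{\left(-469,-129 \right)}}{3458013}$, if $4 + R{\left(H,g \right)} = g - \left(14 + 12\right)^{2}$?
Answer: $\frac{16300447097797}{11619103496676} \approx 1.4029$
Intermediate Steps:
$R{\left(H,g \right)} = -680 + g$ ($R{\left(H,g \right)} = -4 + \left(g - \left(14 + 12\right)^{2}\right) = -4 + \left(g - 26^{2}\right) = -4 + \left(g - 676\right) = -4 + \left(-676 + g\right) = -680 + g$)
$\frac{4714605}{3360052} + \frac{R{\left(-469,-129 \right)}}{3458013} = \frac{4714605}{3360052} + \frac{-680 - 129}{3458013} = 4714605 \cdot \frac{1}{3360052} - \frac{809}{3458013} = \frac{4714605}{3360052} - \frac{809}{3458013} = \frac{16300447097797}{11619103496676}$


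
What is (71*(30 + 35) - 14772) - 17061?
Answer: -27218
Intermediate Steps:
(71*(30 + 35) - 14772) - 17061 = (71*65 - 14772) - 17061 = (4615 - 14772) - 17061 = -10157 - 17061 = -27218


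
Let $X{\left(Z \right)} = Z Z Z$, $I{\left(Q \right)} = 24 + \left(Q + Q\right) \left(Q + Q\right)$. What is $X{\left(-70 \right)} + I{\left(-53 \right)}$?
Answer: $-331740$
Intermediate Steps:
$I{\left(Q \right)} = 24 + 4 Q^{2}$ ($I{\left(Q \right)} = 24 + 2 Q 2 Q = 24 + 4 Q^{2}$)
$X{\left(Z \right)} = Z^{3}$ ($X{\left(Z \right)} = Z^{2} Z = Z^{3}$)
$X{\left(-70 \right)} + I{\left(-53 \right)} = \left(-70\right)^{3} + \left(24 + 4 \left(-53\right)^{2}\right) = -343000 + \left(24 + 4 \cdot 2809\right) = -343000 + \left(24 + 11236\right) = -343000 + 11260 = -331740$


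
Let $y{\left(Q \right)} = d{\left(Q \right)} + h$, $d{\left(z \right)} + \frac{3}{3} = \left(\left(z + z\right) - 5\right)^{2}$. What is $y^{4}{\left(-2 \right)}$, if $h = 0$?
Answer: $40960000$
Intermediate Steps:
$d{\left(z \right)} = -1 + \left(-5 + 2 z\right)^{2}$ ($d{\left(z \right)} = -1 + \left(\left(z + z\right) - 5\right)^{2} = -1 + \left(2 z - 5\right)^{2} = -1 + \left(-5 + 2 z\right)^{2}$)
$y{\left(Q \right)} = -1 + \left(-5 + 2 Q\right)^{2}$ ($y{\left(Q \right)} = \left(-1 + \left(-5 + 2 Q\right)^{2}\right) + 0 = -1 + \left(-5 + 2 Q\right)^{2}$)
$y^{4}{\left(-2 \right)} = \left(-1 + \left(-5 + 2 \left(-2\right)\right)^{2}\right)^{4} = \left(-1 + \left(-5 - 4\right)^{2}\right)^{4} = \left(-1 + \left(-9\right)^{2}\right)^{4} = \left(-1 + 81\right)^{4} = 80^{4} = 40960000$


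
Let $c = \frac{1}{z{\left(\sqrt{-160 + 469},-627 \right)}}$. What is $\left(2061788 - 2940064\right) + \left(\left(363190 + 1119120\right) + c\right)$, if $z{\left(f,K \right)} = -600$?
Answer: $\frac{362420399}{600} \approx 6.0403 \cdot 10^{5}$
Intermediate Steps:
$c = - \frac{1}{600}$ ($c = \frac{1}{-600} = - \frac{1}{600} \approx -0.0016667$)
$\left(2061788 - 2940064\right) + \left(\left(363190 + 1119120\right) + c\right) = \left(2061788 - 2940064\right) + \left(\left(363190 + 1119120\right) - \frac{1}{600}\right) = -878276 + \left(1482310 - \frac{1}{600}\right) = -878276 + \frac{889385999}{600} = \frac{362420399}{600}$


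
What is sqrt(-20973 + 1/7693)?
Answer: 2*I*sqrt(6332802554)/1099 ≈ 144.82*I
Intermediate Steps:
sqrt(-20973 + 1/7693) = sqrt(-161345288/7693) = 2*I*sqrt(6332802554)/1099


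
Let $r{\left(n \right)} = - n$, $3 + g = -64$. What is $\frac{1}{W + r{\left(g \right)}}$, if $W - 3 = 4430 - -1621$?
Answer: $\frac{1}{6121} \approx 0.00016337$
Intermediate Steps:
$g = -67$ ($g = -3 - 64 = -67$)
$W = 6054$ ($W = 3 + \left(4430 - -1621\right) = 3 + \left(4430 + 1621\right) = 3 + 6051 = 6054$)
$\frac{1}{W + r{\left(g \right)}} = \frac{1}{6054 - -67} = \frac{1}{6054 + 67} = \frac{1}{6121}$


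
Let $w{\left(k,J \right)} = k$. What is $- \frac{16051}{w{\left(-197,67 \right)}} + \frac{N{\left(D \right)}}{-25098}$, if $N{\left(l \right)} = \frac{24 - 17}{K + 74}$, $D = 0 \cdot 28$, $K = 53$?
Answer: $\frac{51161694367}{627926862} \approx 81.477$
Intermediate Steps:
$D = 0$
$N{\left(l \right)} = \frac{7}{127}$ ($N{\left(l \right)} = \frac{24 - 17}{53 + 74} = \frac{7}{127}$)
$- \frac{16051}{w{\left(-197,67 \right)}} + \frac{N{\left(D \right)}}{-25098} = - \frac{16051}{-197} + \frac{7}{127 \left(-25098\right)} = \left(-16051\right) \left(- \frac{1}{197}\right) + \frac{7}{127} \left(- \frac{1}{25098}\right) = \frac{16051}{197} - \frac{7}{3187446} = \frac{51161694367}{627926862}$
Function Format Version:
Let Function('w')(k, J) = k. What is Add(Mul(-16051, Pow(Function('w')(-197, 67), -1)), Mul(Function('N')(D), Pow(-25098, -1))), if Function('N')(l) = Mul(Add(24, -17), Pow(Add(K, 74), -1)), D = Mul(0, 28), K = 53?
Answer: Rational(51161694367, 627926862) ≈ 81.477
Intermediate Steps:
D = 0
Function('N')(l) = Rational(7, 127) (Function('N')(l) = Mul(Add(24, -17), Pow(Add(53, 74), -1)) = Mul(7, Pow(127, -1)) = Mul(7, Rational(1, 127)) = Rational(7, 127))
Add(Mul(-16051, Pow(Function('w')(-197, 67), -1)), Mul(Function('N')(D), Pow(-25098, -1))) = Add(Mul(-16051, Pow(-197, -1)), Mul(Rational(7, 127), Pow(-25098, -1))) = Add(Mul(-16051, Rational(-1, 197)), Mul(Rational(7, 127), Rational(-1, 25098))) = Add(Rational(16051, 197), Rational(-7, 3187446)) = Rational(51161694367, 627926862)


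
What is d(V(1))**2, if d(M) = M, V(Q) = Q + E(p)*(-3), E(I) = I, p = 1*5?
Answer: 196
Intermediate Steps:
p = 5
V(Q) = -15 + Q (V(Q) = Q + 5*(-3) = Q - 15 = -15 + Q)
d(V(1))**2 = (-15 + 1)**2 = (-14)**2 = 196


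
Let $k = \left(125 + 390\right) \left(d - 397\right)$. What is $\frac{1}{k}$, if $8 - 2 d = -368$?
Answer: $- \frac{1}{107635} \approx -9.2907 \cdot 10^{-6}$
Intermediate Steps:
$d = 188$ ($d = 4 - -184 = 4 + 184 = 188$)
$k = -107635$ ($k = \left(125 + 390\right) \left(188 - 397\right) = 515 \left(-209\right) = -107635$)
$\frac{1}{k} = \frac{1}{-107635} = - \frac{1}{107635}$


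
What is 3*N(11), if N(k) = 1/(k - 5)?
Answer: ½ ≈ 0.50000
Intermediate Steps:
N(k) = 1/(-5 + k)
3*N(11) = 3/(-5 + 11) = 3/6 = 3*(⅙) = ½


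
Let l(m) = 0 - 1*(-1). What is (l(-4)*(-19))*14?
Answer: -266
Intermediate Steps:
l(m) = 1 (l(m) = 0 + 1 = 1)
(l(-4)*(-19))*14 = (1*(-19))*14 = -19*14 = -266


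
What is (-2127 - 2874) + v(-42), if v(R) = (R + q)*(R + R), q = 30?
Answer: -3993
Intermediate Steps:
v(R) = 2*R*(30 + R) (v(R) = (R + 30)*(R + R) = (30 + R)*(2*R) = 2*R*(30 + R))
(-2127 - 2874) + v(-42) = (-2127 - 2874) + 2*(-42)*(30 - 42) = -5001 + 2*(-42)*(-12) = -5001 + 1008 = -3993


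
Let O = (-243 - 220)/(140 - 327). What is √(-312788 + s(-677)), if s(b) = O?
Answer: I*√10937796991/187 ≈ 559.27*I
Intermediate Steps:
O = 463/187 (O = -463/(-187) = -463*(-1/187) = 463/187 ≈ 2.4759)
s(b) = 463/187
√(-312788 + s(-677)) = √(-312788 + 463/187) = √(-58490893/187) = I*√10937796991/187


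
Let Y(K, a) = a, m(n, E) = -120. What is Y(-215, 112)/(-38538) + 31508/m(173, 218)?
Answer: -50594531/192690 ≈ -262.57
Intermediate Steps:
Y(-215, 112)/(-38538) + 31508/m(173, 218) = 112/(-38538) + 31508/(-120) = 112*(-1/38538) + 31508*(-1/120) = -56/19269 - 7877/30 = -50594531/192690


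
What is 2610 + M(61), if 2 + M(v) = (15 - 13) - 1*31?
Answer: 2579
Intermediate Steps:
M(v) = -31 (M(v) = -2 + ((15 - 13) - 1*31) = -2 + (2 - 31) = -2 - 29 = -31)
2610 + M(61) = 2610 - 31 = 2579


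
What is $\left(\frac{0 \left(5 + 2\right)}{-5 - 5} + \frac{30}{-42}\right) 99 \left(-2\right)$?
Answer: $\frac{990}{7} \approx 141.43$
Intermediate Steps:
$\left(\frac{0 \left(5 + 2\right)}{-5 - 5} + \frac{30}{-42}\right) 99 \left(-2\right) = \left(\frac{0 \cdot 7}{-10} + 30 \left(- \frac{1}{42}\right)\right) 99 \left(-2\right) = \left(0 \left(- \frac{1}{10}\right) - \frac{5}{7}\right) 99 \left(-2\right) = \left(0 - \frac{5}{7}\right) 99 \left(-2\right) = \left(- \frac{5}{7}\right) 99 \left(-2\right) = \left(- \frac{495}{7}\right) \left(-2\right) = \frac{990}{7}$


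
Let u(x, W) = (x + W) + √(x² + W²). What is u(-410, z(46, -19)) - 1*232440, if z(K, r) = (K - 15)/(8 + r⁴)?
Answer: -30347107619/130329 + √2855287469313061/130329 ≈ -2.3244e+5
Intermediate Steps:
z(K, r) = (-15 + K)/(8 + r⁴)
u(x, W) = W + x + √(W² + x²) (u(x, W) = (W + x) + √(W² + x²) = W + x + √(W² + x²))
u(-410, z(46, -19)) - 1*232440 = ((-15 + 46)/(8 + (-19)⁴) - 410 + √(((-15 + 46)/(8 + (-19)⁴))² + (-410)²)) - 1*232440 = (31/(8 + 130321) - 410 + √((31/(8 + 130321))² + 168100)) - 232440 = (31/130329 - 410 + √((31/130329)² + 168100)) - 232440 = (31/130329 - 410 + √(961/16985648241 + 168100)) - 232440 = (31/130329 - 410 + √(2855287469313061/16985648241)) - 232440 = (31/130329 - 410 + √2855287469313061/130329) - 232440 = (-53434859/130329 + √2855287469313061/130329) - 232440 = -30347107619/130329 + √2855287469313061/130329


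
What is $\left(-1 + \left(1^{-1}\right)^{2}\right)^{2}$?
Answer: $0$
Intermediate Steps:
$\left(-1 + \left(1^{-1}\right)^{2}\right)^{2} = \left(-1 + 1^{2}\right)^{2} = \left(-1 + 1\right)^{2} = 0^{2} = 0$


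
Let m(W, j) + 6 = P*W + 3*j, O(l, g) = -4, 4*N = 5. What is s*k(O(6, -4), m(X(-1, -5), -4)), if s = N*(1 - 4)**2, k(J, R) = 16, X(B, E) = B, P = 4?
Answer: 180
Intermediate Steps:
N = 5/4 (N = (1/4)*5 = 5/4 ≈ 1.2500)
m(W, j) = -6 + 3*j + 4*W (m(W, j) = -6 + (4*W + 3*j) = -6 + (3*j + 4*W) = -6 + 3*j + 4*W)
s = 45/4 (s = 5*(1 - 4)**2/4 = (5/4)*(-3)**2 = (5/4)*9 = 45/4 ≈ 11.250)
s*k(O(6, -4), m(X(-1, -5), -4)) = (45/4)*16 = 180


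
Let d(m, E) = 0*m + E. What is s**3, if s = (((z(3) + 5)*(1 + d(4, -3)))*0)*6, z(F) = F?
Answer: 0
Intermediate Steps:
d(m, E) = E (d(m, E) = 0 + E = E)
s = 0 (s = (((3 + 5)*(1 - 3))*0)*6 = ((8*(-2))*0)*6 = -16*0*6 = 0*6 = 0)
s**3 = 0**3 = 0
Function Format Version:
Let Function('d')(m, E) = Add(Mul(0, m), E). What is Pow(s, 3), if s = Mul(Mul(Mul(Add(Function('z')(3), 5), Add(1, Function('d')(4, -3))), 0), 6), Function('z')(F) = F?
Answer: 0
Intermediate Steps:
Function('d')(m, E) = E (Function('d')(m, E) = Add(0, E) = E)
s = 0 (s = Mul(Mul(Mul(Add(3, 5), Add(1, -3)), 0), 6) = Mul(Mul(Mul(8, -2), 0), 6) = Mul(Mul(-16, 0), 6) = Mul(0, 6) = 0)
Pow(s, 3) = Pow(0, 3) = 0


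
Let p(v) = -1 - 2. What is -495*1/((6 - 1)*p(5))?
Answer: 33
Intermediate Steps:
p(v) = -3
-495*1/((6 - 1)*p(5)) = -495*(-1/(3*(6 - 1))) = -495/((-3*5)) = -495/(-15) = -495*(-1/15) = 33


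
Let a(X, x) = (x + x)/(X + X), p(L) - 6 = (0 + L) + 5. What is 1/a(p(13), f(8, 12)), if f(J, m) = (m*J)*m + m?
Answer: 2/97 ≈ 0.020619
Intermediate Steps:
f(J, m) = m + J*m² (f(J, m) = (J*m)*m + m = J*m² + m = m + J*m²)
p(L) = 11 + L (p(L) = 6 + ((0 + L) + 5) = 6 + (L + 5) = 6 + (5 + L) = 11 + L)
a(X, x) = x/X (a(X, x) = (2*x)/((2*X)) = (2*x)*(1/(2*X)) = x/X)
1/a(p(13), f(8, 12)) = 1/((12*(1 + 8*12))/(11 + 13)) = 1/((12*(1 + 96))/24) = 1/((12*97)*(1/24)) = 1/(1164*(1/24)) = 1/(97/2) = 2/97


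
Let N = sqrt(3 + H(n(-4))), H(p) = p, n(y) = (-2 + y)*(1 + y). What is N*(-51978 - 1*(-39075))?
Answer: -12903*sqrt(21) ≈ -59129.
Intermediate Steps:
n(y) = (1 + y)*(-2 + y)
N = sqrt(21) (N = sqrt(3 + (-2 + (-4)**2 - 1*(-4))) = sqrt(3 + (-2 + 16 + 4)) = sqrt(3 + 18) = sqrt(21) ≈ 4.5826)
N*(-51978 - 1*(-39075)) = sqrt(21)*(-51978 - 1*(-39075)) = sqrt(21)*(-51978 + 39075) = sqrt(21)*(-12903) = -12903*sqrt(21)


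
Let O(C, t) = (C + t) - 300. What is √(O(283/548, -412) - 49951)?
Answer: I*√3803536617/274 ≈ 225.08*I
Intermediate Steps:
O(C, t) = -300 + C + t
√(O(283/548, -412) - 49951) = √((-300 + 283/548 - 412) - 49951) = √(-389893/548 - 49951) = √(-27763041/548) = I*√3803536617/274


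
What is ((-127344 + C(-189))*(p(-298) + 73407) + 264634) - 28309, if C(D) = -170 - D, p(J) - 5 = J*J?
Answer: -20653915875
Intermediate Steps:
p(J) = 5 + J² (p(J) = 5 + J*J = 5 + J²)
((-127344 + C(-189))*(p(-298) + 73407) + 264634) - 28309 = ((-127344 + (-170 - 1*(-189)))*((5 + (-298)²) + 73407) + 264634) - 28309 = ((-127344 + (-170 + 189))*((5 + 88804) + 73407) + 264634) - 28309 = ((-127344 + 19)*(88809 + 73407) + 264634) - 28309 = (-127325*162216 + 264634) - 28309 = (-20654152200 + 264634) - 28309 = -20653887566 - 28309 = -20653915875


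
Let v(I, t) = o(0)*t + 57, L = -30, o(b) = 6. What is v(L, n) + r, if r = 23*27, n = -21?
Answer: 552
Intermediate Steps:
v(I, t) = 57 + 6*t (v(I, t) = 6*t + 57 = 57 + 6*t)
r = 621
v(L, n) + r = (57 + 6*(-21)) + 621 = (57 - 126) + 621 = -69 + 621 = 552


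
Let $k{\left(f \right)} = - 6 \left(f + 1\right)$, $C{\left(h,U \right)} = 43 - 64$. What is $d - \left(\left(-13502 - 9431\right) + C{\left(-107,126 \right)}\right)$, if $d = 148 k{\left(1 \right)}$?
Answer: $21178$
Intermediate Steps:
$C{\left(h,U \right)} = -21$
$k{\left(f \right)} = -6 - 6 f$ ($k{\left(f \right)} = - 6 \left(1 + f\right) = -6 - 6 f$)
$d = -1776$ ($d = 148 \left(-6 - 6\right) = 148 \left(-12\right) = -1776$)
$d - \left(\left(-13502 - 9431\right) + C{\left(-107,126 \right)}\right) = -1776 - \left(\left(-13502 - 9431\right) - 21\right) = -1776 - \left(-22933 - 21\right) = -1776 - -22954 = -1776 + 22954 = 21178$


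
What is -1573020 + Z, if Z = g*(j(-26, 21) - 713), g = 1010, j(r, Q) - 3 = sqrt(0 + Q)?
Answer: -2290120 + 1010*sqrt(21) ≈ -2.2855e+6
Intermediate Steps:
j(r, Q) = 3 + sqrt(Q) (j(r, Q) = 3 + sqrt(0 + Q) = 3 + sqrt(Q))
Z = -717100 + 1010*sqrt(21) (Z = 1010*((3 + sqrt(21)) - 713) = 1010*(-710 + sqrt(21)) = -717100 + 1010*sqrt(21) ≈ -7.1247e+5)
-1573020 + Z = -1573020 + (-717100 + 1010*sqrt(21)) = -2290120 + 1010*sqrt(21)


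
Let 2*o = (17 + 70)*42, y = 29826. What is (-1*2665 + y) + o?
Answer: 28988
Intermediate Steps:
o = 1827 (o = ((17 + 70)*42)/2 = (87*42)/2 = (½)*3654 = 1827)
(-1*2665 + y) + o = (-1*2665 + 29826) + 1827 = (-2665 + 29826) + 1827 = 27161 + 1827 = 28988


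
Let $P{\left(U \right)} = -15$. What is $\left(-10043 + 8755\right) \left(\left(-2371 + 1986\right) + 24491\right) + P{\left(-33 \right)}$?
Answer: $-31048543$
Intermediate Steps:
$\left(-10043 + 8755\right) \left(\left(-2371 + 1986\right) + 24491\right) + P{\left(-33 \right)} = \left(-10043 + 8755\right) \left(\left(-2371 + 1986\right) + 24491\right) - 15 = - 1288 \left(-385 + 24491\right) - 15 = \left(-1288\right) 24106 - 15 = -31048528 - 15 = -31048543$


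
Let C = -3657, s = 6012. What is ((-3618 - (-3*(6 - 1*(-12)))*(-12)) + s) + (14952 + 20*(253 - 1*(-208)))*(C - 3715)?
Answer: -178194238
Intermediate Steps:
((-3618 - (-3*(6 - 1*(-12)))*(-12)) + s) + (14952 + 20*(253 - 1*(-208)))*(C - 3715) = ((-3618 - (-3*(6 - 1*(-12)))*(-12)) + 6012) + (14952 + 20*(253 - 1*(-208)))*(-3657 - 3715) = ((-3618 - (-3*(6 + 12))*(-12)) + 6012) + (14952 + 20*(253 + 208))*(-7372) = ((-3618 - (-3*18)*(-12)) + 6012) + (14952 + 20*461)*(-7372) = ((-3618 - (-54)*(-12)) + 6012) + (14952 + 9220)*(-7372) = ((-3618 - 1*648) + 6012) + 24172*(-7372) = ((-3618 - 648) + 6012) - 178195984 = (-4266 + 6012) - 178195984 = 1746 - 178195984 = -178194238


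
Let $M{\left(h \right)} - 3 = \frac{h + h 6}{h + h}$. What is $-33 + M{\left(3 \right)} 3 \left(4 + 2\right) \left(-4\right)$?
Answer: $-501$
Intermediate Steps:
$M{\left(h \right)} = \frac{13}{2}$ ($M{\left(h \right)} = 3 + \frac{h + h 6}{h + h} = 3 + \frac{h + 6 h}{2 h} = 3 + 7 h \frac{1}{2 h} = 3 + \frac{7}{2} = \frac{13}{2}$)
$-33 + M{\left(3 \right)} 3 \left(4 + 2\right) \left(-4\right) = -33 + \frac{13 \cdot 3 \left(4 + 2\right) \left(-4\right)}{2} = -33 + \frac{13 \cdot 3 \cdot 6 \left(-4\right)}{2} = -33 + \frac{13 \cdot 3 \left(-24\right)}{2} = -33 + \frac{13}{2} \left(-72\right) = -33 - 468 = -501$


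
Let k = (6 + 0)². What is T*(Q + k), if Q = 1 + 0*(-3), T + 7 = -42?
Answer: -1813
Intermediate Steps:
T = -49 (T = -7 - 42 = -49)
k = 36 (k = 6² = 36)
Q = 1 (Q = 1 + 0 = 1)
T*(Q + k) = -49*(1 + 36) = -49*37 = -1813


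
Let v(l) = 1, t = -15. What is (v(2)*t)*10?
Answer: -150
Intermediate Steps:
(v(2)*t)*10 = (1*(-15))*10 = -15*10 = -150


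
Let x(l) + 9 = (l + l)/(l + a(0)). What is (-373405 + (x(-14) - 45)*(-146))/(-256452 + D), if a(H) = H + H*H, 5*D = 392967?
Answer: 1829065/889293 ≈ 2.0568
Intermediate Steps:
D = 392967/5 (D = (⅕)*392967 = 392967/5 ≈ 78593.)
a(H) = H + H²
x(l) = -7 (x(l) = -9 + (l + l)/(l + 0*(1 + 0)) = -9 + (2*l)/(l + 0*1) = -9 + (2*l)/(l + 0) = -9 + (2*l)/l = -9 + 2 = -7)
(-373405 + (x(-14) - 45)*(-146))/(-256452 + D) = (-373405 + (-7 - 45)*(-146))/(-256452 + 392967/5) = (-373405 - 52*(-146))/(-889293/5) = (-373405 + 7592)*(-5/889293) = -365813*(-5/889293) = 1829065/889293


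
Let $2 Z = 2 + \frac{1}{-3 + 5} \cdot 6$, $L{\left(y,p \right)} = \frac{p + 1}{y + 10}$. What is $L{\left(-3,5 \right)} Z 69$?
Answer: $\frac{1035}{7} \approx 147.86$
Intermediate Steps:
$L{\left(y,p \right)} = \frac{1 + p}{10 + y}$
$Z = \frac{5}{2}$ ($Z = \frac{2 + \frac{1}{-3 + 5} \cdot 6}{2} = \frac{2 + \frac{1}{2} \cdot 6}{2} = \frac{2 + 3}{2} = \frac{1}{2} \cdot 5 = \frac{5}{2} \approx 2.5$)
$L{\left(-3,5 \right)} Z 69 = \frac{1 + 5}{10 - 3} \cdot \frac{5}{2} \cdot 69 = \frac{1}{7} \cdot 6 \cdot \frac{5}{2} \cdot 69 = \frac{6}{7} \cdot \frac{5}{2} \cdot 69 = \frac{15}{7} \cdot 69 = \frac{1035}{7}$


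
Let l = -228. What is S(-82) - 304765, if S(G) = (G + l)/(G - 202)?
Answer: -43276475/142 ≈ -3.0476e+5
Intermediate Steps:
S(G) = (-228 + G)/(-202 + G) (S(G) = (G - 228)/(G - 202) = (-228 + G)/(-202 + G))
S(-82) - 304765 = (-228 - 82)/(-202 - 82) - 304765 = -310/(-284) - 304765 = -1/284*(-310) - 304765 = 155/142 - 304765 = -43276475/142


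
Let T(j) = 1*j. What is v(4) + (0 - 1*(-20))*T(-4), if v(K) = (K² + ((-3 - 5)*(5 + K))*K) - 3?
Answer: -355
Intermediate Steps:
T(j) = j
v(K) = -3 + K² + K*(-40 - 8*K) (v(K) = (K² + (-8*(5 + K))*K) - 3 = (K² + (-40 - 8*K)*K) - 3 = (K² + K*(-40 - 8*K)) - 3 = -3 + K² + K*(-40 - 8*K))
v(4) + (0 - 1*(-20))*T(-4) = (-3 - 40*4 - 7*4²) + (0 - 1*(-20))*(-4) = (-3 - 160 - 7*16) + (0 + 20)*(-4) = (-3 - 160 - 112) + 20*(-4) = -275 - 80 = -355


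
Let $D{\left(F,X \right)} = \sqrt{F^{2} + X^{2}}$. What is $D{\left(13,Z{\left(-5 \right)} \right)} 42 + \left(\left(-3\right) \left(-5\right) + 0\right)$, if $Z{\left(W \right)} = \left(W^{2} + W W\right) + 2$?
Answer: $15 + 546 \sqrt{17} \approx 2266.2$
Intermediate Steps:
$Z{\left(W \right)} = 2 + 2 W^{2}$ ($Z{\left(W \right)} = \left(W^{2} + W^{2}\right) + 2 = 2 W^{2} + 2 = 2 + 2 W^{2}$)
$D{\left(13,Z{\left(-5 \right)} \right)} 42 + \left(\left(-3\right) \left(-5\right) + 0\right) = \sqrt{13^{2} + \left(2 + 2 \left(-5\right)^{2}\right)^{2}} \cdot 42 + \left(\left(-3\right) \left(-5\right) + 0\right) = \sqrt{169 + \left(2 + 2 \cdot 25\right)^{2}} \cdot 42 + \left(15 + 0\right) = \sqrt{169 + \left(2 + 50\right)^{2}} \cdot 42 + 15 = \sqrt{169 + 52^{2}} \cdot 42 + 15 = \sqrt{169 + 2704} \cdot 42 + 15 = \sqrt{2873} \cdot 42 + 15 = 13 \sqrt{17} \cdot 42 + 15 = 546 \sqrt{17} + 15 = 15 + 546 \sqrt{17}$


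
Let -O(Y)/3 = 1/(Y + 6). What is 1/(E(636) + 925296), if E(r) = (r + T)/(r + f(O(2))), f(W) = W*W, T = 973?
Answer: 40713/37671679024 ≈ 1.0807e-6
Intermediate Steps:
O(Y) = -3/(6 + Y) (O(Y) = -3/(Y + 6) = -3/(6 + Y))
f(W) = W²
E(r) = (973 + r)/(9/64 + r) (E(r) = (r + 973)/(r + (-3/(6 + 2))²) = (973 + r)/(r + (-3/8)²) = (973 + r)/(r + 9/64) = (973 + r)/(9/64 + r))
1/(E(636) + 925296) = 1/(64*(973 + 636)/(9 + 64*636) + 925296) = 1/(64*1609/(9 + 40704) + 925296) = 1/(64*1609/40713 + 925296) = 1/(64*(1/40713)*1609 + 925296) = 1/(102976/40713 + 925296) = 1/(37671679024/40713) = 40713/37671679024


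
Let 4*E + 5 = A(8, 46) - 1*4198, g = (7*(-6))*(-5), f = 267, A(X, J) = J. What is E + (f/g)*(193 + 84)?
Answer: -96189/140 ≈ -687.06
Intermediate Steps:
g = 210 (g = -42*(-5) = 210)
E = -4157/4 (E = -5/4 + (46 - 1*4198)/4 = -5/4 + (46 - 4198)/4 = -5/4 + (¼)*(-4152) = -5/4 - 1038 = -4157/4 ≈ -1039.3)
E + (f/g)*(193 + 84) = -4157/4 + (267/210)*(193 + 84) = -4157/4 + (267*(1/210))*277 = -4157/4 + (89/70)*277 = -4157/4 + 24653/70 = -96189/140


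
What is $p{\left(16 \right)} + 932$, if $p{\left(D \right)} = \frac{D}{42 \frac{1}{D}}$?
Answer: $\frac{19700}{21} \approx 938.1$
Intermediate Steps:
$p{\left(D \right)} = \frac{D^{2}}{42}$ ($p{\left(D \right)} = D \frac{D}{42} = \frac{D^{2}}{42}$)
$p{\left(16 \right)} + 932 = \frac{16^{2}}{42} + 932 = \frac{1}{42} \cdot 256 + 932 = \frac{128}{21} + 932 = \frac{19700}{21}$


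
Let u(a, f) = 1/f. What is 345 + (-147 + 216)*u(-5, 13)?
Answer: 4554/13 ≈ 350.31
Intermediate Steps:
345 + (-147 + 216)*u(-5, 13) = 345 + (-147 + 216)/13 = 345 + 69*(1/13) = 345 + 69/13 = 4554/13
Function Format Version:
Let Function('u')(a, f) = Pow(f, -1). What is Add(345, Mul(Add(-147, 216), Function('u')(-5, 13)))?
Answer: Rational(4554, 13) ≈ 350.31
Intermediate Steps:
Add(345, Mul(Add(-147, 216), Function('u')(-5, 13))) = Add(345, Mul(Add(-147, 216), Pow(13, -1))) = Add(345, Mul(69, Rational(1, 13))) = Add(345, Rational(69, 13)) = Rational(4554, 13)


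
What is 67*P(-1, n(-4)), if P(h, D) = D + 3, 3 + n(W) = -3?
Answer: -201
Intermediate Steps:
n(W) = -6 (n(W) = -3 - 3 = -6)
P(h, D) = 3 + D
67*P(-1, n(-4)) = 67*(3 - 6) = 67*(-3) = -201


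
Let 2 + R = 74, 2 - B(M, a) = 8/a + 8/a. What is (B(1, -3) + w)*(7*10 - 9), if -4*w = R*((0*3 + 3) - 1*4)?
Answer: 4636/3 ≈ 1545.3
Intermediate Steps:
B(M, a) = 2 - 16/a (B(M, a) = 2 - (8/a + 8/a) = 2 - 16/a)
R = 72 (R = -2 + 74 = 72)
w = 18 (w = -18*((0*3 + 3) - 1*4) = -18*((0 + 3) - 4) = -18*(3 - 4) = -18*(-1) = -¼*(-72) = 18)
(B(1, -3) + w)*(7*10 - 9) = ((2 - 16/(-3)) + 18)*(7*10 - 9) = ((2 - 16*(-⅓)) + 18)*(70 - 9) = ((2 + 16/3) + 18)*61 = (22/3 + 18)*61 = (76/3)*61 = 4636/3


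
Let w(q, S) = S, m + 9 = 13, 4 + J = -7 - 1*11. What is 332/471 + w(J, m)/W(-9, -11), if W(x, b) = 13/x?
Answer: -12640/6123 ≈ -2.0643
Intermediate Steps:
J = -22 (J = -4 + (-7 - 1*11) = -4 + (-7 - 11) = -4 - 18 = -22)
m = 4 (m = -9 + 13 = 4)
332/471 + w(J, m)/W(-9, -11) = 332/471 + 4/((13/(-9))) = 332*(1/471) + 4/((13*(-1/9))) = 332/471 + 4/(-13/9) = 332/471 + 4*(-9/13) = 332/471 - 36/13 = -12640/6123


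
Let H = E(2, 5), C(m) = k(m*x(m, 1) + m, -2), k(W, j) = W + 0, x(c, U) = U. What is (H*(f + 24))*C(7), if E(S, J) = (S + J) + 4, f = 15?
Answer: 6006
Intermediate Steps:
k(W, j) = W
C(m) = 2*m (C(m) = m*1 + m = m + m = 2*m)
E(S, J) = 4 + J + S (E(S, J) = (J + S) + 4 = 4 + J + S)
H = 11 (H = 4 + 5 + 2 = 11)
(H*(f + 24))*C(7) = (11*(15 + 24))*(2*7) = (11*39)*14 = 429*14 = 6006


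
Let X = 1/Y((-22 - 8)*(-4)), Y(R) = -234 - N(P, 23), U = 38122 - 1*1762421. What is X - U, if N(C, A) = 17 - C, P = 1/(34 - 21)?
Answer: 5624663325/3262 ≈ 1.7243e+6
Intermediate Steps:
P = 1/13 ≈ 0.076923
U = -1724299 (U = 38122 - 1762421 = -1724299)
Y(R) = -3262/13 (Y(R) = -234 - (17 - 1*1/13) = -234 - (17 - 1/13) = -234 - 1*220/13 = -234 - 220/13 = -3262/13)
X = -13/3262 (X = 1/(-3262/13) = -13/3262 ≈ -0.0039853)
X - U = -13/3262 - 1*(-1724299) = -13/3262 + 1724299 = 5624663325/3262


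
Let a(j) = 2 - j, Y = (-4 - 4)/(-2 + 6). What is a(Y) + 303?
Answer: 307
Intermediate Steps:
Y = -2 (Y = -8/4 = -8*1/4 = -2)
a(Y) + 303 = (2 - 1*(-2)) + 303 = (2 + 2) + 303 = 4 + 303 = 307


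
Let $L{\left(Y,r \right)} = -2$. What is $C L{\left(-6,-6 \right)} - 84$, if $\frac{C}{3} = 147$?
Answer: $-966$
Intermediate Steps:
$C = 441$ ($C = 3 \cdot 147 = 441$)
$C L{\left(-6,-6 \right)} - 84 = 441 \left(-2\right) - 84 = -882 - 84 = -966$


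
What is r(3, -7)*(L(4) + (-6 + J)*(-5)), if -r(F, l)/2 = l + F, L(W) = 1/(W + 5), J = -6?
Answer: 4328/9 ≈ 480.89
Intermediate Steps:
L(W) = 1/(5 + W)
r(F, l) = -2*F - 2*l (r(F, l) = -2*(l + F) = -2*(F + l) = -2*F - 2*l)
r(3, -7)*(L(4) + (-6 + J)*(-5)) = (-2*3 - 2*(-7))*(1/(5 + 4) + (-6 - 6)*(-5)) = (-6 + 14)*(1/9 - 12*(-5)) = 8*(⅑ + 60) = 8*(541/9) = 4328/9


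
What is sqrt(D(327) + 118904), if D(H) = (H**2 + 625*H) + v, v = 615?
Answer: sqrt(430823) ≈ 656.37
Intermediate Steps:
D(H) = 615 + H**2 + 625*H (D(H) = (H**2 + 625*H) + 615 = 615 + H**2 + 625*H)
sqrt(D(327) + 118904) = sqrt((615 + 327**2 + 625*327) + 118904) = sqrt((615 + 106929 + 204375) + 118904) = sqrt(311919 + 118904) = sqrt(430823)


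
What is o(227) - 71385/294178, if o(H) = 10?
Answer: 2870395/294178 ≈ 9.7573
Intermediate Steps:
o(227) - 71385/294178 = 10 - 71385/294178 = 2870395/294178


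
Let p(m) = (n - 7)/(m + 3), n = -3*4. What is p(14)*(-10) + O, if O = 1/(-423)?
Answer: 80353/7191 ≈ 11.174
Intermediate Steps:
O = -1/423 ≈ -0.0023641
n = -12
p(m) = -19/(3 + m) (p(m) = (-12 - 7)/(m + 3) = -19/(3 + m))
p(14)*(-10) + O = -19/(3 + 14)*(-10) - 1/423 = -19/17*(-10) - 1/423 = 190/17 - 1/423 = 80353/7191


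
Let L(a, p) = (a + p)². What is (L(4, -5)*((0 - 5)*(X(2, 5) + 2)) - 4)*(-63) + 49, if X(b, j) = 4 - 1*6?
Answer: 301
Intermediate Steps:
X(b, j) = -2 (X(b, j) = 4 - 6 = -2)
(L(4, -5)*((0 - 5)*(X(2, 5) + 2)) - 4)*(-63) + 49 = ((4 - 5)²*((0 - 5)*(-2 + 2)) - 4)*(-63) + 49 = ((-1)²*(-5*0) - 4)*(-63) + 49 = (1*0 - 4)*(-63) + 49 = (0 - 4)*(-63) + 49 = -4*(-63) + 49 = 252 + 49 = 301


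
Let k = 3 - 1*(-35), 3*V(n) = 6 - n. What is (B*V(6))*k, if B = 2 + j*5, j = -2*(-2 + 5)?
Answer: 0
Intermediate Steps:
V(n) = 2 - n/3 (V(n) = (6 - n)/3 = 2 - n/3)
j = -6 (j = -2*3 = -6)
k = 38 (k = 3 + 35 = 38)
B = -28 (B = 2 - 6*5 = 2 - 30 = -28)
(B*V(6))*k = -28*(2 - ⅓*6)*38 = -28*(2 - 2)*38 = -28*0*38 = 0*38 = 0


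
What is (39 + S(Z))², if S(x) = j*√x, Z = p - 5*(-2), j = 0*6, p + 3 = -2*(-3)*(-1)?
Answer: 1521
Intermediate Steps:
p = -9 (p = -3 - 2*(-3)*(-1) = -3 + 6*(-1) = -3 - 6 = -9)
j = 0
Z = 1 (Z = -9 - 5*(-2) = -9 - 1*(-10) = -9 + 10 = 1)
S(x) = 0 (S(x) = 0*√x = 0)
(39 + S(Z))² = (39 + 0)² = 39² = 1521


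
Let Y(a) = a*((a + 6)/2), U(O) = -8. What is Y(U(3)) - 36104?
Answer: -36096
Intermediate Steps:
Y(a) = a*(3 + a/2) (Y(a) = a*((6 + a)*(½)) = a*(3 + a/2))
Y(U(3)) - 36104 = (½)*(-8)*(6 - 8) - 36104 = (½)*(-8)*(-2) - 36104 = 8 - 36104 = -36096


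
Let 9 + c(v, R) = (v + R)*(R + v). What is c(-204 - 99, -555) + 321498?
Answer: 1057653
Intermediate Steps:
c(v, R) = -9 + (R + v)² (c(v, R) = -9 + (v + R)*(R + v) = -9 + (R + v)*(R + v) = -9 + (R + v)²)
c(-204 - 99, -555) + 321498 = (-9 + (-555 + (-204 - 99))²) + 321498 = (-9 + (-555 - 303)²) + 321498 = (-9 + (-858)²) + 321498 = (-9 + 736164) + 321498 = 736155 + 321498 = 1057653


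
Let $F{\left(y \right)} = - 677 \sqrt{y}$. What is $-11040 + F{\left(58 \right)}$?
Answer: $-11040 - 677 \sqrt{58} \approx -16196.0$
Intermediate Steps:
$-11040 + F{\left(58 \right)} = -11040 - 677 \sqrt{58}$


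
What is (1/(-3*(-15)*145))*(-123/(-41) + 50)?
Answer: 53/6525 ≈ 0.0081226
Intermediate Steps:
(1/(-3*(-15)*145))*(-123/(-41) + 50) = ((1/145)/45)*(-123*(-1/41) + 50) = ((1/45)*(1/145))*(3 + 50) = (1/6525)*53 = 53/6525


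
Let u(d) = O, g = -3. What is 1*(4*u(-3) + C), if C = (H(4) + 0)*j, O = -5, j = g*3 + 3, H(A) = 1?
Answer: -26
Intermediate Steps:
j = -6 (j = -3*3 + 3 = -9 + 3 = -6)
u(d) = -5
C = -6 (C = (1 + 0)*(-6) = 1*(-6) = -6)
1*(4*u(-3) + C) = 1*(4*(-5) - 6) = 1*(-20 - 6) = 1*(-26) = -26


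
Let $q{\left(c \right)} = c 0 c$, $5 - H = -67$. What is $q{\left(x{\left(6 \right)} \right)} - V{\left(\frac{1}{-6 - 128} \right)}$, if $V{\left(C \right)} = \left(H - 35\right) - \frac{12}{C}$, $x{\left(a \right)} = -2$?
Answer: $-1645$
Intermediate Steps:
$H = 72$ ($H = 5 - -67 = 5 + 67 = 72$)
$q{\left(c \right)} = 0$ ($q{\left(c \right)} = 0 c = 0$)
$V{\left(C \right)} = 37 - \frac{12}{C}$ ($V{\left(C \right)} = \left(72 - 35\right) - \frac{12}{C} = 37 - \frac{12}{C}$)
$q{\left(x{\left(6 \right)} \right)} - V{\left(\frac{1}{-6 - 128} \right)} = 0 - \left(37 - \frac{12}{\frac{1}{-6 - 128}}\right) = 0 - \left(37 - \frac{12}{\frac{1}{-134}}\right) = 0 - \left(37 - \frac{12}{- \frac{1}{134}}\right) = 0 - \left(37 - -1608\right) = 0 - \left(37 + 1608\right) = 0 - 1645 = -1645$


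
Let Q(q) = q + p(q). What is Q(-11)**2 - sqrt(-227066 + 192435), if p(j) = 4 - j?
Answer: 16 - I*sqrt(34631) ≈ 16.0 - 186.09*I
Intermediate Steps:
Q(q) = 4 (Q(q) = q + (4 - q) = 4)
Q(-11)**2 - sqrt(-227066 + 192435) = 4**2 - sqrt(-227066 + 192435) = 16 - sqrt(-34631) = 16 - I*sqrt(34631)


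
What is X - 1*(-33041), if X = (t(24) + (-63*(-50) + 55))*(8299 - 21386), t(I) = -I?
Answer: -41596706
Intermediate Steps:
X = -41629747 (X = (-1*24 + (-63*(-50) + 55))*(8299 - 21386) = (-24 + (3150 + 55))*(-13087) = (-24 + 3205)*(-13087) = 3181*(-13087) = -41629747)
X - 1*(-33041) = -41629747 - 1*(-33041) = -41629747 + 33041 = -41596706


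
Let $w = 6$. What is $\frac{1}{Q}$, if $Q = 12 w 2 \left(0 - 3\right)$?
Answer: $- \frac{1}{432} \approx -0.0023148$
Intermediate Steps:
$Q = -432$ ($Q = 12 \cdot 6 \cdot 2 \left(0 - 3\right) = 72 \cdot 2 \left(-3\right) = 72 \left(-6\right) = -432$)
$\frac{1}{Q} = \frac{1}{-432} = - \frac{1}{432}$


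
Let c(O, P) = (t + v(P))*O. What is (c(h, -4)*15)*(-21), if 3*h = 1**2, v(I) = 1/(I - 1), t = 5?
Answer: -504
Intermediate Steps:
v(I) = 1/(-1 + I)
h = 1/3 (h = (1/3)*1**2 = (1/3)*1 = 1/3 ≈ 0.33333)
c(O, P) = O*(5 + 1/(-1 + P)) (c(O, P) = (5 + 1/(-1 + P))*O = O*(5 + 1/(-1 + P)))
(c(h, -4)*15)*(-21) = (((-4 + 5*(-4))/(3*(-1 - 4)))*15)*(-21) = (((1/3)*(-4 - 20)/(-5))*15)*(-21) = (((1/3)*(-1/5)*(-24))*15)*(-21) = ((8/5)*15)*(-21) = 24*(-21) = -504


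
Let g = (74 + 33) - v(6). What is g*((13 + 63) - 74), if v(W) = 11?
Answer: 192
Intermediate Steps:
g = 96 (g = (74 + 33) - 1*11 = 107 - 11 = 96)
g*((13 + 63) - 74) = 96*((13 + 63) - 74) = 96*(76 - 74) = 96*2 = 192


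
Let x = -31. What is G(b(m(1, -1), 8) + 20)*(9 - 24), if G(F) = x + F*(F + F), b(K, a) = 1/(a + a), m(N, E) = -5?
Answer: -1486095/128 ≈ -11610.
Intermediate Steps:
b(K, a) = 1/(2*a)
G(F) = -31 + 2*F² (G(F) = -31 + F*(F + F) = -31 + F*(2*F) = -31 + 2*F²)
G(b(m(1, -1), 8) + 20)*(9 - 24) = (-31 + 2*((½)/8 + 20)²)*(9 - 24) = (-31 + 2*((½)*(⅛) + 20)²)*(-15) = (-31 + 2*(1/16 + 20)²)*(-15) = (-31 + 2*(321/16)²)*(-15) = (-31 + 2*(103041/256))*(-15) = (-31 + 103041/128)*(-15) = (99073/128)*(-15) = -1486095/128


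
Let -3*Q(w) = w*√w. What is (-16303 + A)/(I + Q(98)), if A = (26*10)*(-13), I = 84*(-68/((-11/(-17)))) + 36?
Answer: 47111713209/21014512786 - 2450710647*√2/42029025572 ≈ 2.1594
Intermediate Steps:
Q(w) = -w^(3/2)/3 (Q(w) = -w*√w/3 = -w^(3/2)/3)
I = -96708/11 (I = 84*(-68/((-11*(-1/17)))) + 36 = 84*(-68/11/17) + 36 = 84*(-68*17/11) + 36 = 84*(-1156/11) + 36 = -97104/11 + 36 = -96708/11 ≈ -8791.6)
A = -3380 (A = 260*(-13) = -3380)
(-16303 + A)/(I + Q(98)) = (-16303 - 3380)/(-96708/11 - 686*√2/3) = -19683/(-96708/11 - 686*√2/3)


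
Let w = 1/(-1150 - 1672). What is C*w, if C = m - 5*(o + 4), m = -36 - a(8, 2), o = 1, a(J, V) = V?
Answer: 63/2822 ≈ 0.022325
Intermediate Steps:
m = -38 (m = -36 - 1*2 = -36 - 2 = -38)
C = -63 (C = -38 - 5*(1 + 4) = -38 - 5*5 = -38 - 1*25 = -38 - 25 = -63)
w = -1/2822 (w = 1/(-2822) = -1/2822 ≈ -0.00035436)
C*w = -63*(-1/2822) = 63/2822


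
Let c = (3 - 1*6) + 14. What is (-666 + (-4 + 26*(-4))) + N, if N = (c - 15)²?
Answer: -758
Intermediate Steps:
c = 11 (c = (3 - 6) + 14 = -3 + 14 = 11)
N = 16 (N = (11 - 15)² = (-4)² = 16)
(-666 + (-4 + 26*(-4))) + N = (-666 + (-4 + 26*(-4))) + 16 = (-666 + (-4 - 104)) + 16 = (-666 - 108) + 16 = -774 + 16 = -758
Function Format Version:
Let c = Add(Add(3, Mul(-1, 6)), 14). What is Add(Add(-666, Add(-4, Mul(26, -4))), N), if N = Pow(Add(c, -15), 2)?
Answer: -758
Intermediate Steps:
c = 11 (c = Add(Add(3, -6), 14) = Add(-3, 14) = 11)
N = 16 (N = Pow(Add(11, -15), 2) = Pow(-4, 2) = 16)
Add(Add(-666, Add(-4, Mul(26, -4))), N) = Add(Add(-666, Add(-4, Mul(26, -4))), 16) = Add(Add(-666, Add(-4, -104)), 16) = Add(Add(-666, -108), 16) = Add(-774, 16) = -758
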